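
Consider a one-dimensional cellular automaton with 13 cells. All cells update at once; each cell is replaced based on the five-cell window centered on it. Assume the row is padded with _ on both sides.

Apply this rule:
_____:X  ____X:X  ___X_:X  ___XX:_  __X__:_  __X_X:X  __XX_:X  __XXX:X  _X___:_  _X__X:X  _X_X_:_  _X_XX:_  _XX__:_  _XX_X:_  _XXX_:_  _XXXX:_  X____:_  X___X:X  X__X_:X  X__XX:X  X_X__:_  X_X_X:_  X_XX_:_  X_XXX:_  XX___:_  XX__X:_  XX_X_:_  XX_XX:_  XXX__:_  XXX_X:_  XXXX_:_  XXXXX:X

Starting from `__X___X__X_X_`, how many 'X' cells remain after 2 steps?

step 1: XX__XX_XXX___
step 2: X__XX_______X
count of X: 4

4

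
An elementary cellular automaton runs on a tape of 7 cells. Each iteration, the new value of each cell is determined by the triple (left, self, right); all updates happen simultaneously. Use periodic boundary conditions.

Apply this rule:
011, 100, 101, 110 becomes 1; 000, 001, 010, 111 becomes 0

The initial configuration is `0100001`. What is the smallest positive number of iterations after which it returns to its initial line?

7

1010000
0101000
0010100
0001010
0000101
1000010
0100001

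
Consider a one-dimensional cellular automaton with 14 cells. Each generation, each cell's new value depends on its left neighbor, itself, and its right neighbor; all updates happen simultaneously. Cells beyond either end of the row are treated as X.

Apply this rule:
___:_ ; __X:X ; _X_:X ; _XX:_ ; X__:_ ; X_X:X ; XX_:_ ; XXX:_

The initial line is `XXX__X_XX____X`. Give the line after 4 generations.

____XXX_____X_
___X_______XXX
__XX______X___
_X_______XX__X

_X_______XX__X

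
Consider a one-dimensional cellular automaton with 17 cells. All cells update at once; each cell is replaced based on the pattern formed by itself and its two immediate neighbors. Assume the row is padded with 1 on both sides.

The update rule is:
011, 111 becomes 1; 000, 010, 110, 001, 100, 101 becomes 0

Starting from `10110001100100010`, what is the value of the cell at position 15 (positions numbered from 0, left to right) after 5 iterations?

00100001000000000
00000000000000000
00000000000000000  (fixed point — unchanged through iteration 5)
position 15 holds 0

0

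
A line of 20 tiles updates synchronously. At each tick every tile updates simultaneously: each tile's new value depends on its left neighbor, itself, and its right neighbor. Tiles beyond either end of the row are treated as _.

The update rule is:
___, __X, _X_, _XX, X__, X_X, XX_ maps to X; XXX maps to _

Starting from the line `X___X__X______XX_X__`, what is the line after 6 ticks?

XXXXXXXXXXXXXXXXXXXX
X__________________X
XXXXXXXXXXXXXXXXXXXX  (repeats tick 1; period 2)
tick 6: X__________________X

X__________________X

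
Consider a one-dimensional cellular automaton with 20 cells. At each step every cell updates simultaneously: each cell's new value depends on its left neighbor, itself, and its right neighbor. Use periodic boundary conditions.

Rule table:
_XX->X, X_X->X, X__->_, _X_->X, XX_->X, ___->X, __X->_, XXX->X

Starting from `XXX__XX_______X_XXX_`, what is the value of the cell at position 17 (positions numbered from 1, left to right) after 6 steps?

X

step 1: XXX__XX_XXXXX_XXXXXX
step 2: XXX__XXXXXXXXXXXXXXX
step 3: XXX__XXXXXXXXXXXXXXX  (fixed point — unchanged through step 6)
position 17 holds X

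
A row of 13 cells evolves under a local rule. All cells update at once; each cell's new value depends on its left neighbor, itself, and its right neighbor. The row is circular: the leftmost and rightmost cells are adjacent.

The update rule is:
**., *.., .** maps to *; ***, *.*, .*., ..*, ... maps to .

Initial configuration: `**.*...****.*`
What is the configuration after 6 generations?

generation 1: .*..*..*..*.*
generation 2: ..*..*..*....
generation 3: ...*..*..*...
generation 4: ....*..*..*..
generation 5: .....*..*..*.
generation 6: ......*..*..*

......*..*..*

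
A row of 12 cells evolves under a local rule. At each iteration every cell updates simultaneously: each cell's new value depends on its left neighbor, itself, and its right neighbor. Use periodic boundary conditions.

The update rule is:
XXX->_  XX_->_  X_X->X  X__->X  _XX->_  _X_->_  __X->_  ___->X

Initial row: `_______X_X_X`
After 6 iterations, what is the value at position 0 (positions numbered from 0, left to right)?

iteration 1: XXXXXX__X_X_
iteration 2: ______X__X_X
iteration 3: XXXXX__X__X_
iteration 4: _____X__X__X
iteration 5: XXXX__X__X__
iteration 6: ____X__X__X_
position 0 holds _

_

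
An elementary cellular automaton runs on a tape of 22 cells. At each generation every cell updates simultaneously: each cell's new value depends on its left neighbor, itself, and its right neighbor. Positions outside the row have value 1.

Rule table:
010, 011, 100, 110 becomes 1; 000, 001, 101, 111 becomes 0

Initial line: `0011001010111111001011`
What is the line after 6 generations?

1010101010101101101010

generation 1: 1011101010100001101010
generation 2: 1010101010110001101010
generation 3: 1010101010111001101010
generation 4: 1010101010101101101010
generation 5: 1010101010101101101010  (fixed point — unchanged through generation 6)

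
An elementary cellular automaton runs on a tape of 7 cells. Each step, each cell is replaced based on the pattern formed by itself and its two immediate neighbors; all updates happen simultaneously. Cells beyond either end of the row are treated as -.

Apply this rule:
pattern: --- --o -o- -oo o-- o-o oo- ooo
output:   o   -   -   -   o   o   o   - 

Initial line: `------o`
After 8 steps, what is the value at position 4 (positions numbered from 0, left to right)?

step 1: ooooo--
step 2: ----ooo
step 3: ooo---o
step 4: --ooo--
step 5: o---ooo
step 6: -oo---o
step 7: --ooo--  (repeats step 4; period 3)
step 8: o---ooo
position 4 holds o

o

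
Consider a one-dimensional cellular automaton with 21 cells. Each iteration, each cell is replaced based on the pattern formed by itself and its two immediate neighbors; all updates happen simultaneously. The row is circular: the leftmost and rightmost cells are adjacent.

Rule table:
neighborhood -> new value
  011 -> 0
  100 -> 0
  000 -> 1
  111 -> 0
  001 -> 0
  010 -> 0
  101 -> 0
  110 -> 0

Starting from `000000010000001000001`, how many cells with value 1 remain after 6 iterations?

011111000111100011100
000000010000001000001  (repeats iteration 0; period 2)
iteration 6: 000000010000001000001
count of 1: 3

3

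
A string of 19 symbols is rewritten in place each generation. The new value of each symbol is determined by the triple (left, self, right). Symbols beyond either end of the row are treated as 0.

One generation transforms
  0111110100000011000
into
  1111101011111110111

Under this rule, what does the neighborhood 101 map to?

At position 6 the neighborhood is 101; the next row has 1 there.

1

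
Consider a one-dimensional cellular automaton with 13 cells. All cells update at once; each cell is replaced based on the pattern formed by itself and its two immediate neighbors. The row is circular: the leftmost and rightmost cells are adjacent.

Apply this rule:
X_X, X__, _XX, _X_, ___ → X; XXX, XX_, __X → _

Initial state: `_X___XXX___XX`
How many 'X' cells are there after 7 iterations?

XXXX_X__XX_X_
X___XXX_X_XXX
_XX_X__XXXX__
_X_XXX_X___XX
XXXX__XXXX_X_
X___X_X___XXX
_XX_XXXXX_X__
count of X: 8

8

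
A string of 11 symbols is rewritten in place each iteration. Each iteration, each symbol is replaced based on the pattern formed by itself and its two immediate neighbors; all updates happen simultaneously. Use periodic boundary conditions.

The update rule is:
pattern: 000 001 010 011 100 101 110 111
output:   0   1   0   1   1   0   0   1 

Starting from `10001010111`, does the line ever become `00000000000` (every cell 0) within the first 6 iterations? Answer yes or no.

no

iteration 1: 01010000111
iteration 2: 00001001110
iteration 3: 00010111101
iteration 4: 10100111000
iteration 5: 00011110101
iteration 6: 10111100000
iteration 6 is 10111100000, still not uniform 0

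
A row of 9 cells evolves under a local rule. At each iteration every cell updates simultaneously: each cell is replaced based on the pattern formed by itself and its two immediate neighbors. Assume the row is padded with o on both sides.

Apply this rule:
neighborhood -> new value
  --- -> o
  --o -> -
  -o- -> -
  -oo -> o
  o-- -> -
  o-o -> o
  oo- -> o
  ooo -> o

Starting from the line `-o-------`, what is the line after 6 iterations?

o--oooooo

o--ooooo-
o--oooooo
o--oooooo  (fixed point — unchanged through iteration 6)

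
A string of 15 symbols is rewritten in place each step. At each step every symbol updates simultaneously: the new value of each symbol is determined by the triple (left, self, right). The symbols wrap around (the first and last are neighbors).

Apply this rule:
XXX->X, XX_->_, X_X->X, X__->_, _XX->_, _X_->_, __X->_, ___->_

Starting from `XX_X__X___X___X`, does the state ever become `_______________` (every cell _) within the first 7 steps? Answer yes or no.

yes

X_X____________
_X_____________
_______________
all cells are _ at step 3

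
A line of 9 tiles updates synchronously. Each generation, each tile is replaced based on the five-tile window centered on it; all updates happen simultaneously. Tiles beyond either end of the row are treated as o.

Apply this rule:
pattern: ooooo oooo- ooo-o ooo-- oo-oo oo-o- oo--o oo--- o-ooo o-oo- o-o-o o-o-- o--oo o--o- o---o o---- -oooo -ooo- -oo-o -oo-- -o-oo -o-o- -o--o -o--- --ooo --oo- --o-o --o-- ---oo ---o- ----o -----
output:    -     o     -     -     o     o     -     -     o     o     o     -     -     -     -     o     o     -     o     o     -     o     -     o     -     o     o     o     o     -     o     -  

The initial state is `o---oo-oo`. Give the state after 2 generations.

generation 1: ---oooooo
generation 2: --o-o----

--o-o----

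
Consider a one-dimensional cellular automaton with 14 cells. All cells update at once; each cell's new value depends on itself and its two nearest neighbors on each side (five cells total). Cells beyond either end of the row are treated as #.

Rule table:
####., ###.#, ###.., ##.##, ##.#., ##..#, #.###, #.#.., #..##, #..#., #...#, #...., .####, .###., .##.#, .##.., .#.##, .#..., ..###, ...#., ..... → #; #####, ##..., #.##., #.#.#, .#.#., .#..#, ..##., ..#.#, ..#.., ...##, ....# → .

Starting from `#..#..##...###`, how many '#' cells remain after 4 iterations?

###..#.#.#.##.
.####.....#.##
#####.##.#.###
...###.##.###.
count of #: 8

8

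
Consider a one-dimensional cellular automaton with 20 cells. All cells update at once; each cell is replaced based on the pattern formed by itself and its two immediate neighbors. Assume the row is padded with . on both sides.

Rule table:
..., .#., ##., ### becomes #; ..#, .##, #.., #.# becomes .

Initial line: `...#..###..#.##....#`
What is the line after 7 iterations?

.#.#.#..#..#..#..#.#

iteration 1: ##.#...##..#..#.##.#
iteration 2: .#.#.#..#..#..#..#.#
iteration 3: .#.#.#..#..#..#..#.#  (fixed point — unchanged through iteration 7)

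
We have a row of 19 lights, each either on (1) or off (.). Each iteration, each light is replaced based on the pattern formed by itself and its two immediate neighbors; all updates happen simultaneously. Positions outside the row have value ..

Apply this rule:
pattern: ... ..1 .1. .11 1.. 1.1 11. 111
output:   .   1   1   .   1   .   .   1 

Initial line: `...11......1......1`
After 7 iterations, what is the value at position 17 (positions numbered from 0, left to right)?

1

iteration 1: ..1..1....111....11
iteration 2: .111111..1.1.1..1..
iteration 3: 1.1111.111.1.11111.
iteration 4: 1..11...1..1..111.1
iteration 5: 111..1.1111111.1..1
iteration 6: .1.111..11111..1111
iteration 7: 11..1.11.111.11.11.
position 17 holds 1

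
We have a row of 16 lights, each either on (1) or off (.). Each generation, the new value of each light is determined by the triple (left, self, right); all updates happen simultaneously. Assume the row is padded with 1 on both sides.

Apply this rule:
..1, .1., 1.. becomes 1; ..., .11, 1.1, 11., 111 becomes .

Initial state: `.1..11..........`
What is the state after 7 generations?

.111..1........1
....1111......1.
1..1....1....11.
.1111..111..1...
.....11...1111.1
1...1..1.1......
.1.11111.11....1

.1.11111.11....1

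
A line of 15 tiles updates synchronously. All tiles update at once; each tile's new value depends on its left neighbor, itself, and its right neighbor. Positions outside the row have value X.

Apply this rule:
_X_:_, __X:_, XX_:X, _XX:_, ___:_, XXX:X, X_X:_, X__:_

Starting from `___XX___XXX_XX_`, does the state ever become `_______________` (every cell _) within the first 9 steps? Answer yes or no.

yes

____X____XX__X_
__________X____
_______________
all cells are _ at step 3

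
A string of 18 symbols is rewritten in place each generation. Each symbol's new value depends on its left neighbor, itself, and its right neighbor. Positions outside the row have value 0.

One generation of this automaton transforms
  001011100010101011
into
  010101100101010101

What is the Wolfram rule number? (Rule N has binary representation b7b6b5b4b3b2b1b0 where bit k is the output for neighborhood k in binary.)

226

position 5: 111 → 1  (bit 7 = 1)
position 6: 110 → 1  (bit 6 = 1)
position 3: 101 → 1  (bit 5 = 1)
position 7: 100 → 0  (bit 4 = 0)
position 4: 011 → 0  (bit 3 = 0)
position 2: 010 → 0  (bit 2 = 0)
position 1: 001 → 1  (bit 1 = 1)
position 0: 000 → 0  (bit 0 = 0)
bits b7..b0 = 11100010 = 226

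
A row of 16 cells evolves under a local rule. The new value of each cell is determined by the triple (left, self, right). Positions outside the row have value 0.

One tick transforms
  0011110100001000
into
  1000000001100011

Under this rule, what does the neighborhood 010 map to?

0

At position 7 the neighborhood is 010; the next row has 0 there.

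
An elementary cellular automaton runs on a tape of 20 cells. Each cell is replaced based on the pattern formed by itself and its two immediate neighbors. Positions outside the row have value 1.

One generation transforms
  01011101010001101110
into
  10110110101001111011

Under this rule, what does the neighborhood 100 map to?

1

At position 10 the neighborhood is 100; the next row has 1 there.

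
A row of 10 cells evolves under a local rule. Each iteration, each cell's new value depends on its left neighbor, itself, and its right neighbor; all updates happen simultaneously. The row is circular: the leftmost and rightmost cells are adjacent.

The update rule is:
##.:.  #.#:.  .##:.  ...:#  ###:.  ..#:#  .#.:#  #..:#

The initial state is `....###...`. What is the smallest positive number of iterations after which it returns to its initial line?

2

####...###
....###...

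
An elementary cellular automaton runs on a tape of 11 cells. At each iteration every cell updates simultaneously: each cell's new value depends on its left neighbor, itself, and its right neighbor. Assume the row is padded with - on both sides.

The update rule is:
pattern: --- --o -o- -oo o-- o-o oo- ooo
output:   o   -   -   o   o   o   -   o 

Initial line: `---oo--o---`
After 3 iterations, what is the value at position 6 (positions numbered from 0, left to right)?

-

oo-o-o--ooo
o-o-o-o-oo-
-o-o-o-oo-o
position 6 holds -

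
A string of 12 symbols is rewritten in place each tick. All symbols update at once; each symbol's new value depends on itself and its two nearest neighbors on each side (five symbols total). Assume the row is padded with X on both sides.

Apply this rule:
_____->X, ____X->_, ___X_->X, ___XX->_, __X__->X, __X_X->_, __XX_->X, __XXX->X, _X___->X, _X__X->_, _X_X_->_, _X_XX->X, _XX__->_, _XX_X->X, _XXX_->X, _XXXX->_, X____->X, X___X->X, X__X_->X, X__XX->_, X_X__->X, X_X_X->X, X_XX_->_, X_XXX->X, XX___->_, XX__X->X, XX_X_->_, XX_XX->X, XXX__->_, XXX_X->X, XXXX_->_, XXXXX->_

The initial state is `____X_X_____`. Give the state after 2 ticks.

_X_X__X___X_

_X_X__XXXX__
_X_X__X___X_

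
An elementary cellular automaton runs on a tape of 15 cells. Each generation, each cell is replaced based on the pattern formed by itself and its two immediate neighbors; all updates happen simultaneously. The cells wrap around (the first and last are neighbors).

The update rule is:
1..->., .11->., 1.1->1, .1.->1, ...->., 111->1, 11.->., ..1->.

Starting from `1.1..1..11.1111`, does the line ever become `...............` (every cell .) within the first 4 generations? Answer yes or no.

no

.11..1....1.111
1....1....11.1.
1....1......111
.....1.......11
generation 4 is .....1.......11, still not uniform .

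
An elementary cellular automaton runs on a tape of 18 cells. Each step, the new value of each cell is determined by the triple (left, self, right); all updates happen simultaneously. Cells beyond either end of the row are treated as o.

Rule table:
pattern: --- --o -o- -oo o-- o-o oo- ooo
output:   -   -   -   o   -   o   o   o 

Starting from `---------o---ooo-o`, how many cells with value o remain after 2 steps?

-------------ooooo
-------------ooooo
count of o: 5

5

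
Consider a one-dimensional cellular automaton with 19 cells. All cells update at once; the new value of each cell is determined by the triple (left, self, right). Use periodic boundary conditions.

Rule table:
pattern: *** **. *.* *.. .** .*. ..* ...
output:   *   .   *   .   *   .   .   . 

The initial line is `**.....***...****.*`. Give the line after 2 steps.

.......*.....**.***

step 1: *......**....***.**
step 2: .......*.....**.***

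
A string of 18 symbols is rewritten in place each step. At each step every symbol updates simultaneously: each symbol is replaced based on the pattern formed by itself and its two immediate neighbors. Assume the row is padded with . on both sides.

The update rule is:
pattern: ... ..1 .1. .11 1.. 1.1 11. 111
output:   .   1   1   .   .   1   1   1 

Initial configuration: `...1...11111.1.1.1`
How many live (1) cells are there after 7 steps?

step 1: ..11..1.1111111111
step 2: .1.1.111.111111111
step 3: 11111.111.11111111
step 4: .11111.111.1111111
step 5: 1.11111.111.111111
step 6: 11.11111.111.11111
step 7: .11.11111.111.1111
count of 1: 14

14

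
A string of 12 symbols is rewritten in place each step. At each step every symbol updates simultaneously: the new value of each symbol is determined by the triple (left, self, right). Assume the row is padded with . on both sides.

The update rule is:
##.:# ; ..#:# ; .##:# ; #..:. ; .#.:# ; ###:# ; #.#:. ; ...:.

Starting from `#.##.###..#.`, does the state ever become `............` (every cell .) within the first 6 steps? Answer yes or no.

step 1: #.##.###.##.
step 2: #.##.###.##.  (fixed point — unchanged through step 6)
step 6 is #.##.###.##., still not uniform .

no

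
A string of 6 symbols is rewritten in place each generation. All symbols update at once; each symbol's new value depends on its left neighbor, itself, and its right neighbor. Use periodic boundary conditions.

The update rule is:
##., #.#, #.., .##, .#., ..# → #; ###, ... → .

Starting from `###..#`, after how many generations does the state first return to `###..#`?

..####
###..#

2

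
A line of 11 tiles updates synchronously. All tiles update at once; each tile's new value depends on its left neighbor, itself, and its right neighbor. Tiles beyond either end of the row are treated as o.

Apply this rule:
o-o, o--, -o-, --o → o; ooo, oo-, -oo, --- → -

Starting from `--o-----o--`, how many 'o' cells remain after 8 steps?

5

step 1: oooo---oooo
step 2: ----o-o----
step 3: o--ooooo--o
step 4: -oo-----oo-
step 5: o--o---o--o
step 6: -oooo-oooo-
step 7: o----o----o
step 8: -o--ooo--o-
count of o: 5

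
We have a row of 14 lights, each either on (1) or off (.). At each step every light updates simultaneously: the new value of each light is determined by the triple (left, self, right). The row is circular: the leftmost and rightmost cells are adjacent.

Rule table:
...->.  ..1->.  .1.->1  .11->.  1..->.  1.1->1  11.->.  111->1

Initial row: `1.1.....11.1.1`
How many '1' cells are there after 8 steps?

step 1: .11.......111.
step 2: ...........1..
step 3: ...........1..  (fixed point — unchanged through step 8)
count of 1: 1

1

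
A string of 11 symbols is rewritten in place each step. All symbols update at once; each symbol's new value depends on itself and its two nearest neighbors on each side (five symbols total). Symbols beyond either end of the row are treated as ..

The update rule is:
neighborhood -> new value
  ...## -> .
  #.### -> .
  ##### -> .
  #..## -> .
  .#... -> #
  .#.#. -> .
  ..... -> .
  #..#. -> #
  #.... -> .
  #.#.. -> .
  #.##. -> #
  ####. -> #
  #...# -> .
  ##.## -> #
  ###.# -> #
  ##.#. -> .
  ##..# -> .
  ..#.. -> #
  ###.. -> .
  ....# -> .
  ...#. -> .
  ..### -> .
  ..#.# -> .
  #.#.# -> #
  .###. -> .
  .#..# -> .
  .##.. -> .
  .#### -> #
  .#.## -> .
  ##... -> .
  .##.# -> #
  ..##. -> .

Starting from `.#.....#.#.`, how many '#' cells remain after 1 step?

.##.......#
count of #: 3

3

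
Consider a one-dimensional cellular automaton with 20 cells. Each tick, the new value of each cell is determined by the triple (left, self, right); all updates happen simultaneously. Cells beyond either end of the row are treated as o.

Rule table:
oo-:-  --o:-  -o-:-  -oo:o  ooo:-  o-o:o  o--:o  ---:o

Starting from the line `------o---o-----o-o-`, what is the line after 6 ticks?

tick 1: ooooo--oo--oooo--o-o
tick 2: -----o-o-o-o---o--oo
tick 3: oooo--o-o-o-oo--o-o-
tick 4: ----o--o-o-oo-o--o-o
tick 5: ooo--o--o-oo-o-o--oo
tick 6: ---o--o--oo-o-o-o-o-

---o--o--oo-o-o-o-o-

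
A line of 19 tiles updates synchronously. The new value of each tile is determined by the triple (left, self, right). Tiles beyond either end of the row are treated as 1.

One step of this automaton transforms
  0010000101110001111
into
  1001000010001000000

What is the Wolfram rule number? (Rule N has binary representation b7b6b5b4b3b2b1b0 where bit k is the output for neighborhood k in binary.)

48

position 10: 111 → 0  (bit 7 = 0)
position 11: 110 → 0  (bit 6 = 0)
position 8: 101 → 1  (bit 5 = 1)
position 0: 100 → 1  (bit 4 = 1)
position 9: 011 → 0  (bit 3 = 0)
position 2: 010 → 0  (bit 2 = 0)
position 1: 001 → 0  (bit 1 = 0)
position 4: 000 → 0  (bit 0 = 0)
bits b7..b0 = 00110000 = 48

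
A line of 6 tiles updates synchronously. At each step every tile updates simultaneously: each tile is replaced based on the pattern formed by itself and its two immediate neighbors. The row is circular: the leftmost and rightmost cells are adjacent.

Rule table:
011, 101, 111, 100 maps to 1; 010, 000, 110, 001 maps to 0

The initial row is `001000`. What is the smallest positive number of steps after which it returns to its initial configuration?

step 1: 000100
step 2: 000010
step 3: 000001
step 4: 100000
step 5: 010000
step 6: 001000

6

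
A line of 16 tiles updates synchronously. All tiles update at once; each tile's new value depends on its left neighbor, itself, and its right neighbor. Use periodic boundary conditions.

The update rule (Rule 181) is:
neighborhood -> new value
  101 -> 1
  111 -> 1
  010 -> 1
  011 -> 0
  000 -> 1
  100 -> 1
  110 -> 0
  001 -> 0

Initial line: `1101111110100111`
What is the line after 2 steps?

step 1: 1010111101110011
step 2: 0111011010101001

0111011010101001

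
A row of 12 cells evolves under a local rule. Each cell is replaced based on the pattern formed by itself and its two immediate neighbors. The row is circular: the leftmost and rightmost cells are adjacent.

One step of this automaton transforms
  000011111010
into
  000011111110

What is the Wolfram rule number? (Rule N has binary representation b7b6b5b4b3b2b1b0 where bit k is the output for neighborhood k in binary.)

236

position 5: 111 → 1  (bit 7 = 1)
position 8: 110 → 1  (bit 6 = 1)
position 9: 101 → 1  (bit 5 = 1)
position 11: 100 → 0  (bit 4 = 0)
position 4: 011 → 1  (bit 3 = 1)
position 10: 010 → 1  (bit 2 = 1)
position 3: 001 → 0  (bit 1 = 0)
position 0: 000 → 0  (bit 0 = 0)
bits b7..b0 = 11101100 = 236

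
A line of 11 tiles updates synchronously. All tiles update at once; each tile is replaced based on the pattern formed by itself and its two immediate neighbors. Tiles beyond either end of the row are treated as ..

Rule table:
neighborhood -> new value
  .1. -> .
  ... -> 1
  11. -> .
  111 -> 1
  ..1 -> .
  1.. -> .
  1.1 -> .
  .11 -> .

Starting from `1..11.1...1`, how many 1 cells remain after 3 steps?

6

step 1: ........1..
step 2: 1111111...1
step 3: .11111..1..
count of 1: 6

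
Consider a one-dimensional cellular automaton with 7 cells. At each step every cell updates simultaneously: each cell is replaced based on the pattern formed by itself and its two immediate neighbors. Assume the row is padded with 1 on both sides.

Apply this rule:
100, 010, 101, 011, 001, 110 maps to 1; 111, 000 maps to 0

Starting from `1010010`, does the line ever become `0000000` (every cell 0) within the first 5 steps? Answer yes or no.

yes

1111111
0000000
all cells are 0 at step 2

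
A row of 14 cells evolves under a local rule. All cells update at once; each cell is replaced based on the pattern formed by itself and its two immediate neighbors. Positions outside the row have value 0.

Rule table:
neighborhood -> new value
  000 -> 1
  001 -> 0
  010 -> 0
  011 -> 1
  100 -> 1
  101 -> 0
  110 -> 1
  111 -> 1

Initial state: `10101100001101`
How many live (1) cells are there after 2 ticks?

12

00001111101100
11101111101111
count of 1: 12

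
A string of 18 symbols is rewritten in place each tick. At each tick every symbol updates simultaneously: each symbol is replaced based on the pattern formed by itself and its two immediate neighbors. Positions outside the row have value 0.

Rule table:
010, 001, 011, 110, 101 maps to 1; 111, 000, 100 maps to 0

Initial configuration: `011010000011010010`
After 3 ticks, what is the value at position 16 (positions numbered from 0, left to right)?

111110000111110110
100010001100011110
100110011100110010
position 16 holds 1

1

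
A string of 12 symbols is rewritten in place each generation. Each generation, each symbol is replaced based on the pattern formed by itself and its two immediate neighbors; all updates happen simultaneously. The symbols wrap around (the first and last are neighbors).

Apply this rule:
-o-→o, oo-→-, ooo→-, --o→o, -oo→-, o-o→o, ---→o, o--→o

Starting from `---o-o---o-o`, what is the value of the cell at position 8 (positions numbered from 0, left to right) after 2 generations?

-

generation 1: oooooooooooo
generation 2: ------------
position 8 holds -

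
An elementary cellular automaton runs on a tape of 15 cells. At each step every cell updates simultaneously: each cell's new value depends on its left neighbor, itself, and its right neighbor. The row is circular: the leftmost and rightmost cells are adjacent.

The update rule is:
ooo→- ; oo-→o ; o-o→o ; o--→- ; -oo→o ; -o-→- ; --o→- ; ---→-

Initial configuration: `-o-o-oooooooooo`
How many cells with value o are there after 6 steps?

2

o-o-oo--------o
oo-ooo--------o
-ooo-o--------o
oo-oo----------
ooooo----------
o---o----------
count of o: 2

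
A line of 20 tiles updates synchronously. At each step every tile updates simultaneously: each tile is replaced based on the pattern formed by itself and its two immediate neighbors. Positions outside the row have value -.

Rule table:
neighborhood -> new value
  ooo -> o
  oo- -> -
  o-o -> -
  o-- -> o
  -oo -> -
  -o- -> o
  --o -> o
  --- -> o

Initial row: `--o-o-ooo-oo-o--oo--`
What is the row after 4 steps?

-oo---ooooo-oooooo--

ooo-o--o-----ooo--oo
-o--ooooooooo-o-oo--
oooo-ooooooo--o---oo
-oo---ooooo-oooooo--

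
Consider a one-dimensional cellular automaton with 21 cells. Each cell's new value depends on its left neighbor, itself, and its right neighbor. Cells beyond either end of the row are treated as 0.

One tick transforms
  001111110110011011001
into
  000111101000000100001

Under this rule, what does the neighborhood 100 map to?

0

At position 11 the neighborhood is 100; the next row has 0 there.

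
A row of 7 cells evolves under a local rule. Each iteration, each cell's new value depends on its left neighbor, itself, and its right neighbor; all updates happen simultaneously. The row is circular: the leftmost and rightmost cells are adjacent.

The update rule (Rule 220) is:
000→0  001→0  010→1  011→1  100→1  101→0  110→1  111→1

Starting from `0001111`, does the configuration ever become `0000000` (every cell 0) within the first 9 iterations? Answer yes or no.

1001111
1101111
1101111  (fixed point — unchanged through iteration 9)
iteration 9 is 1101111, still not uniform 0

no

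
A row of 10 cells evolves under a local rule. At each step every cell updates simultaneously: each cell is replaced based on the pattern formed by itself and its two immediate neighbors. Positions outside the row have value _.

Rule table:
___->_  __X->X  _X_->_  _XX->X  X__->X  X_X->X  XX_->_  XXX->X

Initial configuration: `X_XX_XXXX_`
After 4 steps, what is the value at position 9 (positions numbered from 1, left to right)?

X

_XX_XXXX_X
XX_XXXX_X_
X_XXXX_X_X
_XXXX_X_X_
position 9 holds X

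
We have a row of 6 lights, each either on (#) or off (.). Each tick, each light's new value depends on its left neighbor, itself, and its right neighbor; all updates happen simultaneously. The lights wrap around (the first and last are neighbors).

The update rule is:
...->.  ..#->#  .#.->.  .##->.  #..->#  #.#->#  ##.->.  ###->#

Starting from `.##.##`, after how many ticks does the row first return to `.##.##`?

2

tick 1: #..#..
tick 2: .##.##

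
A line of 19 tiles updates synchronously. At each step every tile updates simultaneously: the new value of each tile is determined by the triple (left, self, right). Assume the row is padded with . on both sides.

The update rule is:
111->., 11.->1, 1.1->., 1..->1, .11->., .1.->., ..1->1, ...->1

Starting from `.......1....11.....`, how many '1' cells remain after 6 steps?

1111111.1111.111111
......1....1......1
111111.1111.111111.
.....1....1......11
11111.1111.111111.1
....1....1......1..
count of 1: 3

3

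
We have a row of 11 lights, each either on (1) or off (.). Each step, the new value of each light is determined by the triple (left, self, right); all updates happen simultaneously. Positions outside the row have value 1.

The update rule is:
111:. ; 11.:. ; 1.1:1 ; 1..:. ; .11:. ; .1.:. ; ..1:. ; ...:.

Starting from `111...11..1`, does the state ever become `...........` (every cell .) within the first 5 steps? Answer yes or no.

yes

...........
all cells are . at step 1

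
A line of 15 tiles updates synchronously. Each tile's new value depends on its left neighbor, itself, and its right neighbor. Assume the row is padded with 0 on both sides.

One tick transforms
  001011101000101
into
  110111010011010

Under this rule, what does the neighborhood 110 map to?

0

At position 6 the neighborhood is 110; the next row has 0 there.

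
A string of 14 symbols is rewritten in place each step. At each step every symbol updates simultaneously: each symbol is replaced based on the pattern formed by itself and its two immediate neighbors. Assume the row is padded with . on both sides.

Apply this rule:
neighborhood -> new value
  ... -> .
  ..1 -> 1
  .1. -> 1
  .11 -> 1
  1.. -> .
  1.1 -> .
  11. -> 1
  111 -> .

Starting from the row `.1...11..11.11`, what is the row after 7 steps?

11.11.1.1.1.11

step 1: 11..111.111.11
step 2: 11.11.1.1.1.11
step 3: 11.11.1.1.1.11  (fixed point — unchanged through step 7)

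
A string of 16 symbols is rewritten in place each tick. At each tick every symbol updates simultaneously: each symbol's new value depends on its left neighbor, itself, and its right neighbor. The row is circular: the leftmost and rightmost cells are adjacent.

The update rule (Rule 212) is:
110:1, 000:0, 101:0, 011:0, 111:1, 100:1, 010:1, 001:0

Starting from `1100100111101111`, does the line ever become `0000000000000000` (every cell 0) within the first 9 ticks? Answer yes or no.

1110110011100111
1110011001110011
1111001100111001
1111100110011100
0111110011001110
0011111001100111
1001111100110011
1100111110011001
1110011111001100
tick 9 is 1110011111001100, still not uniform 0

no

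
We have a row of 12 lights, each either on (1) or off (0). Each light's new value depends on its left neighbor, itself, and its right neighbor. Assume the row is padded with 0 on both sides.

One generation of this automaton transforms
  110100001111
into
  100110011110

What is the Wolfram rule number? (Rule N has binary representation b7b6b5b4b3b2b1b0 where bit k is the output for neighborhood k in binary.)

158

position 9: 111 → 1  (bit 7 = 1)
position 1: 110 → 0  (bit 6 = 0)
position 2: 101 → 0  (bit 5 = 0)
position 4: 100 → 1  (bit 4 = 1)
position 0: 011 → 1  (bit 3 = 1)
position 3: 010 → 1  (bit 2 = 1)
position 7: 001 → 1  (bit 1 = 1)
position 5: 000 → 0  (bit 0 = 0)
bits b7..b0 = 10011110 = 158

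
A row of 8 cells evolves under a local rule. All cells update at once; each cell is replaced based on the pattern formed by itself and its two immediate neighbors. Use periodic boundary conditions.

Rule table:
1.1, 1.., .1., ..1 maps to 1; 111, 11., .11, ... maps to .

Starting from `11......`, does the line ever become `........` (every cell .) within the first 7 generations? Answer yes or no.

no

..1....1
1111..11
....11..
...1..1.
..111111
11......  (repeats generation 0; period 6)
generation 7: ..1....1
generation 7 is ..1....1, still not uniform .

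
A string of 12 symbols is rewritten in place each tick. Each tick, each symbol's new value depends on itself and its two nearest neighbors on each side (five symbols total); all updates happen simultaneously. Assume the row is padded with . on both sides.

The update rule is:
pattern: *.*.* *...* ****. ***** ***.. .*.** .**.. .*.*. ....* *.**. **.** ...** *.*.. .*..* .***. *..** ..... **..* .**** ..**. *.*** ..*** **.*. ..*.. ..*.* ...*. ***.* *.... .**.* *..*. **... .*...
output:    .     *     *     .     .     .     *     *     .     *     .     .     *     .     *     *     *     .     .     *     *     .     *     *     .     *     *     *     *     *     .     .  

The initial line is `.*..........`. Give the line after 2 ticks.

**.*********
**.*......*.

**.*......*.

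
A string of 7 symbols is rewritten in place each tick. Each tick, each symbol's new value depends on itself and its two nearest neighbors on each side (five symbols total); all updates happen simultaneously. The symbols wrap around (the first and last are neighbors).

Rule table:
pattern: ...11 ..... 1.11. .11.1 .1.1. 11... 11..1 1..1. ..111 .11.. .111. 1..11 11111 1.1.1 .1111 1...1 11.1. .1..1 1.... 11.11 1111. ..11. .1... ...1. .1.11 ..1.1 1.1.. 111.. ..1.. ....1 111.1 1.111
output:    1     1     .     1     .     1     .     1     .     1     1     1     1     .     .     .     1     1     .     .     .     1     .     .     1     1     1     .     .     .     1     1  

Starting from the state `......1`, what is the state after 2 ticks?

..11...
.1111.1

.1111.1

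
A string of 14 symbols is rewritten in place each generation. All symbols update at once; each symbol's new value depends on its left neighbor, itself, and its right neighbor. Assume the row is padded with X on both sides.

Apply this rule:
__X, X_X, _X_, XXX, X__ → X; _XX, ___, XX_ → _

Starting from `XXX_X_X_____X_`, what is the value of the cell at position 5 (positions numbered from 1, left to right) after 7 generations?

XX_XXXXX___XXX
X_X_XXX_X_X_XX
_XXX_X_XXXXX_X
X_X_XXX_XXX_X_
_XXX_X_X_X_XXX
X_X_XXXXXXX_XX
_XXX_XXXXX_X_X
position 5 holds _

_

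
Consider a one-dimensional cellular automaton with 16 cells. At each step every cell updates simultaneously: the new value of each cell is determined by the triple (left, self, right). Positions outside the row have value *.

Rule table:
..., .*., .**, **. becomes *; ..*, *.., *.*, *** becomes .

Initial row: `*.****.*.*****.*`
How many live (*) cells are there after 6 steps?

step 1: *.*..*.*.*...*.*
step 2: *.*..*.*.*.*.*.*
step 3: *.*..*.*.*.*.*.*  (fixed point — unchanged through step 6)
count of *: 8

8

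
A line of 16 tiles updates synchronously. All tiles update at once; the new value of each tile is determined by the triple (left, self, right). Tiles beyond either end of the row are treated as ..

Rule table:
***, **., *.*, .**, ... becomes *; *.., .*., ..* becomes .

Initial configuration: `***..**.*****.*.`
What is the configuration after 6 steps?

***..**********.

step 1: ***..*********..
step 2: ***..*********.*
step 3: ***..**********.
step 4: ***..**********.  (fixed point — unchanged through step 6)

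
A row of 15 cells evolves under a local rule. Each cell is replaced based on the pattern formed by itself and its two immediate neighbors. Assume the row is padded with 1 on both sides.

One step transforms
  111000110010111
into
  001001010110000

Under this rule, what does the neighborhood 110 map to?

1

At position 2 the neighborhood is 110; the next row has 1 there.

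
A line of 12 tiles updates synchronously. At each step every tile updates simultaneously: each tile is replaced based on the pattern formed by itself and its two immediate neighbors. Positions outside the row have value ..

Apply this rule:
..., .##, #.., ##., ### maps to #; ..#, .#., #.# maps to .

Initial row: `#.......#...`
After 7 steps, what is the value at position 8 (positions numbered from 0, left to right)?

.######..###
.#######.###
.#######.###  (fixed point — unchanged through step 7)
position 8 holds .

.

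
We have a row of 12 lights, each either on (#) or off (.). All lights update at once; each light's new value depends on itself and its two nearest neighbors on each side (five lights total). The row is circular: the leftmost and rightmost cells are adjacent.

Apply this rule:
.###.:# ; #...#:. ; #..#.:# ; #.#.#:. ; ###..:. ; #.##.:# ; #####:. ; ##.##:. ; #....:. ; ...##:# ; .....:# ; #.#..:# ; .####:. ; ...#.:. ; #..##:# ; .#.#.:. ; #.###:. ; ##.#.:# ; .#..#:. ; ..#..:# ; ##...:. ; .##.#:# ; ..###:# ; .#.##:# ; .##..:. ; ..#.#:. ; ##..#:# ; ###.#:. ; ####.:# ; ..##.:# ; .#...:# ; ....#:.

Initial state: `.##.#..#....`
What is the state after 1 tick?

#####.###.#.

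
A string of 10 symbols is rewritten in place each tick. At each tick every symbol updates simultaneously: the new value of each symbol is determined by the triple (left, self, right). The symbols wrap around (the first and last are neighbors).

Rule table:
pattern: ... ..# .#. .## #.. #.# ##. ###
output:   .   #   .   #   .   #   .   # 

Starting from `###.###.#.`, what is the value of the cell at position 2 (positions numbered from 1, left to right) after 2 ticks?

##.###.#.#
#.###.#.##
position 2 holds .

.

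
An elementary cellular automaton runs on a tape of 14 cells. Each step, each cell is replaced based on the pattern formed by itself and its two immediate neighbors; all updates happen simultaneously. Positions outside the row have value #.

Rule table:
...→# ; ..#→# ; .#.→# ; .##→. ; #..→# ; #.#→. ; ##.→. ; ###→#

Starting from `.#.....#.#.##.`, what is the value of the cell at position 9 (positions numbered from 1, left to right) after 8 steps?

step 1: .#######.#....
step 2: ..#####..#####
step 3: ##.###.##.####
step 4: #...#......###
step 5: .##########.##
step 6: ..########...#
step 7: ##.######.###.
step 8: #...####...#..
position 9 holds .

.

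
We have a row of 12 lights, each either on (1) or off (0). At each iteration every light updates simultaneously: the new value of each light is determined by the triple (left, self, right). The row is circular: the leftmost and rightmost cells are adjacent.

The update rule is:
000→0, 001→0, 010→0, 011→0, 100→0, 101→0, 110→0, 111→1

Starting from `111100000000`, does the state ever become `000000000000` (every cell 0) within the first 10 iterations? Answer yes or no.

yes

011000000000
000000000000
all cells are 0 at iteration 2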